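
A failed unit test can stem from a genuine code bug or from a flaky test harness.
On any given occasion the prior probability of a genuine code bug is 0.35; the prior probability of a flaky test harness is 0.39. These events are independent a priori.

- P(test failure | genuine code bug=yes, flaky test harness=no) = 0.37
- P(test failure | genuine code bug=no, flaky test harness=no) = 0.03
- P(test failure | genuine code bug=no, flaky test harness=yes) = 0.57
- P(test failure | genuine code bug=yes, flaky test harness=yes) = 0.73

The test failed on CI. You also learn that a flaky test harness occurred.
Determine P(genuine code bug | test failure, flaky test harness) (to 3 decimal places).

P(genuine code bug | test failure, flaky test harness) ≈ 0.408

P(test failure | flaky test harness) = 0.57×0.65 + 0.73×0.35 = 0.370500 + 0.255500 = 0.626000
Restricting to configurations with genuine code bug present: 0.73×0.35 = 0.255500.
So P(genuine code bug | test failure, flaky test harness) = 0.255500/0.626000 ≈ 0.408.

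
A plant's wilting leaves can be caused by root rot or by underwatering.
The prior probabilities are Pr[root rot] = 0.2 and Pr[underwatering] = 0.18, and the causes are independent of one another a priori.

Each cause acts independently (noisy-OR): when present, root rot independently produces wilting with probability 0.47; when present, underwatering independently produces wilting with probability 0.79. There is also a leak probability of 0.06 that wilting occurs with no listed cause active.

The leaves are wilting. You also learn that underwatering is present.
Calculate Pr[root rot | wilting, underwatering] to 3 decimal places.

Under noisy-OR, P(wilting | causes) = 1 − (1−0.06)·∏(1−qᵢ) over the active causes.
Sum P(wilting|·) weighted by the priors over both values of root rot:
  P(wilting | underwatering) = 0.8026·0.8 + 0.895378·0.2
        = 0.642080 + 0.179076 = 0.821156
The terms with root rot present sum to 0.179076, so
  P(root rot | wilting, underwatering) = 0.179076 / 0.821156 ≈ 0.218

Pr[root rot | wilting, underwatering] ≈ 0.218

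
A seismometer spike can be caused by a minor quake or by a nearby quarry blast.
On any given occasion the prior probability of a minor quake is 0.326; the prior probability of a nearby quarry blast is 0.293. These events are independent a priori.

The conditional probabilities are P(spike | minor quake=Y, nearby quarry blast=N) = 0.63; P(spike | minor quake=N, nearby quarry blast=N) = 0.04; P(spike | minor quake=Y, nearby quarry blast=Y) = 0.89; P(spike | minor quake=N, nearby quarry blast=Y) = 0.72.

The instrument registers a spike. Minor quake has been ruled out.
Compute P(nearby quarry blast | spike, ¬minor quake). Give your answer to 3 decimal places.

P(spike | ¬minor quake) = 0.04*0.707 + 0.72*0.293 = 0.028280 + 0.210960 = 0.239240
Restricting to configurations with nearby quarry blast present: 0.72*0.293 = 0.210960.
Hence the posterior is 0.210960/0.239240 ≈ 0.882.

P(nearby quarry blast | spike, ¬minor quake) ≈ 0.882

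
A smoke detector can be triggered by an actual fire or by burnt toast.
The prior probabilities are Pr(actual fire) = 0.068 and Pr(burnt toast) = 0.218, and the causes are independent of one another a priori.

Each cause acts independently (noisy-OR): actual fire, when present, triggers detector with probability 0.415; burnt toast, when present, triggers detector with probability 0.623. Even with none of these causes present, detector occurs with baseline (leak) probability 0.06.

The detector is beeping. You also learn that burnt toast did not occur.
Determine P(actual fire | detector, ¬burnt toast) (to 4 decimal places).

P(actual fire | detector, ¬burnt toast) ≈ 0.3537

Under noisy-OR, P(detector | causes) = 1 − (1−0.06)·∏(1−qᵢ) over the active causes.
Sum P(detector|·) weighted by the priors over both values of actual fire:
  P(detector | ¬burnt toast) = 0.06*0.932 + 0.4501*0.068
        = 0.055920 + 0.030607 = 0.086527
Keeping only the actual fire-present terms gives 0.030607, so
  P(actual fire | detector, ¬burnt toast) = 0.030607 / 0.086527 ≈ 0.3537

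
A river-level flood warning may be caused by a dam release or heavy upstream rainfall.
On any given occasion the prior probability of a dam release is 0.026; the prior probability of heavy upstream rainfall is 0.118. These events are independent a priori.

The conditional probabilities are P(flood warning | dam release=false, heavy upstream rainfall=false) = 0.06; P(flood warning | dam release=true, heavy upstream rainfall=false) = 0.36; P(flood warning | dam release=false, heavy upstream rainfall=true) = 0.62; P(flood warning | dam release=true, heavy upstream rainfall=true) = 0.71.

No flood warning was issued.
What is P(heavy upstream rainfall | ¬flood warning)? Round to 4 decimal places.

P(heavy upstream rainfall | ¬flood warning) ≈ 0.0514

For the numerator, keep only heavy upstream rainfall=true terms: 0.043674 + 0.000890 = 0.044564
Denominator P(¬flood warning): 0.94×0.974×0.882 + 0.38×0.974×0.118 + 0.64×0.026×0.882 + 0.29×0.026×0.118 = 0.866764
P(heavy upstream rainfall | ¬flood warning) = 0.044564/0.866764 ≈ 0.0514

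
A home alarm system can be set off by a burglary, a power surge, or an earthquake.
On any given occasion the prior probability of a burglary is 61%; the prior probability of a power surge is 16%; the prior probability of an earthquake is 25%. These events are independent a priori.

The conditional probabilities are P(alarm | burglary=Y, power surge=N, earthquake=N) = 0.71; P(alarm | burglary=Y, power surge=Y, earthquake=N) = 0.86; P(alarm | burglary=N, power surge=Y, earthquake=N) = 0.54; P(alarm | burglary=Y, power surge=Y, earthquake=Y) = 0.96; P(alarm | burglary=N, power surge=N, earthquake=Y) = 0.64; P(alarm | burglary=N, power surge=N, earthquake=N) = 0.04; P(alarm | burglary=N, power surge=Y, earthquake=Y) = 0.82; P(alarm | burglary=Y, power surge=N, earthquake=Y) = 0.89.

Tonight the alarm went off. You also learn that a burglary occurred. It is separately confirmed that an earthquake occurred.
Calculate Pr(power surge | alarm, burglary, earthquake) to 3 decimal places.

Pr(power surge | alarm, burglary, earthquake) ≈ 0.170

Enumerate both values of power surge and weight by the priors:
  P(alarm | burglary, earthquake) = 0.89*0.84 + 0.96*0.16
        = 0.747600 + 0.153600 = 0.901200
The terms with power surge present sum to 0.153600, so
  P(power surge | alarm, burglary, earthquake) = 0.153600 / 0.901200 ≈ 0.170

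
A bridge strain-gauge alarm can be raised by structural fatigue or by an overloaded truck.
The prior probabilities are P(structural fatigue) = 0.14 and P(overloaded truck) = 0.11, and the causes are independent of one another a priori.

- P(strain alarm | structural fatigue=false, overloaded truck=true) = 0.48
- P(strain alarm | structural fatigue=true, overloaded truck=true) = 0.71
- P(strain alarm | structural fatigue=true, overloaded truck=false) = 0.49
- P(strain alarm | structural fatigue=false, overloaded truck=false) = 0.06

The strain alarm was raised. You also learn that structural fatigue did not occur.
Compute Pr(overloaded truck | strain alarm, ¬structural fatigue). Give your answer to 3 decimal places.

Weight on overloaded truck=true, given the evidence: 0.48×0.11 = 0.052800
Denominator P(strain alarm | ¬structural fatigue): 0.06×0.89 + 0.48×0.11 = 0.106200
P(overloaded truck | strain alarm, ¬structural fatigue) = 0.052800/0.106200 ≈ 0.497

Pr(overloaded truck | strain alarm, ¬structural fatigue) ≈ 0.497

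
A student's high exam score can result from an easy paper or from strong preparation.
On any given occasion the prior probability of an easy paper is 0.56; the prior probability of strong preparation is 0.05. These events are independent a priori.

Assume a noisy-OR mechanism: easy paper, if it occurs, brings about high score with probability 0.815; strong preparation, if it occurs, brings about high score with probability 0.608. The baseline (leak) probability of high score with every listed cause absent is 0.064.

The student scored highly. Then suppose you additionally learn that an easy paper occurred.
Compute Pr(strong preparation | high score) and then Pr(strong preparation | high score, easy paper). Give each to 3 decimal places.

Under noisy-OR, P(high score | causes) = 1 − (1−0.064)·∏(1−qᵢ) over the active causes.
For the numerator, keep only strong preparation=true terms: 0.013928 + 0.026099 = 0.040027
Denominator P(high score): 0.064×0.44×0.95 + 0.633088×0.44×0.05 + 0.82684×0.56×0.95 + 0.932121×0.56×0.05 = 0.506658
Posterior = 0.040027 / 0.506658 ≈ 0.079

Now also conditioning on easy paper=true:
P(high score | easy paper) = 0.82684×0.95 + 0.932121×0.05 = 0.785498 + 0.046606 = 0.832104
The strong preparation-present share is 0.932121×0.05 = 0.046606.
Hence the posterior is 0.046606/0.832104 ≈ 0.056.

Pr(strong preparation | high score) ≈ 0.079; Pr(strong preparation | high score, easy paper) ≈ 0.056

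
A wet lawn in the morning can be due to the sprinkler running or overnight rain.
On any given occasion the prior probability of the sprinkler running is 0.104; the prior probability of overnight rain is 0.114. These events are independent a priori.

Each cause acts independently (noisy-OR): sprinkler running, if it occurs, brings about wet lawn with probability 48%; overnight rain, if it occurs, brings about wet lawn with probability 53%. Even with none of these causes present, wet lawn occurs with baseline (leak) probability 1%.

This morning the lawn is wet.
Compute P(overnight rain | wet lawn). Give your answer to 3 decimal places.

P(overnight rain | wet lawn) ≈ 0.547

Under noisy-OR, P(wet lawn | causes) = 1 − (1−0.01)·∏(1−qᵢ) over the active causes.
P(wet lawn) = 0.01*0.896*0.886 + 0.5347*0.896*0.114 + 0.4852*0.104*0.886 + 0.758044*0.104*0.114 = 0.007939 + 0.054616 + 0.044708 + 0.008987 = 0.116250
Restricting to configurations with overnight rain present: 0.054616 + 0.008987 = 0.063603.
P(overnight rain | wet lawn) = 0.063603 / 0.116250 ≈ 0.547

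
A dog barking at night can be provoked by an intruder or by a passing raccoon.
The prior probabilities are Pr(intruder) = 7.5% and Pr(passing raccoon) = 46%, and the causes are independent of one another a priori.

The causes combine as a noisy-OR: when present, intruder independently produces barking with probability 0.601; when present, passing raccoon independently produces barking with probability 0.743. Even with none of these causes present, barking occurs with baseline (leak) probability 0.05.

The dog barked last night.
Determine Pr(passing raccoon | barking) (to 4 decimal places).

Pr(passing raccoon | barking) ≈ 0.8756

Under noisy-OR, P(barking | causes) = 1 − (1−0.05)·∏(1−qᵢ) over the active causes.
P(barking) = 0.05×0.925×0.54 + 0.75585×0.925×0.46 + 0.62095×0.075×0.54 + 0.902584×0.075×0.46 = 0.024975 + 0.321614 + 0.025148 + 0.031139 = 0.402876
Of this, 0.352753 comes from 0.321614 + 0.031139 (the passing raccoon=true cases).
Hence the posterior is 0.352753/0.402876 ≈ 0.8756.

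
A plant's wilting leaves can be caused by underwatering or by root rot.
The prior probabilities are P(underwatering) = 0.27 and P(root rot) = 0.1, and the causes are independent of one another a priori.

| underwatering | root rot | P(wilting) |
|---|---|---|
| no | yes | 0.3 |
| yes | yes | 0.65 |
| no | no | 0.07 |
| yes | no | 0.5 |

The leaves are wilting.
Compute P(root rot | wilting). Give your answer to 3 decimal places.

P(root rot | wilting) ≈ 0.191

Numerator (weight on configurations with root rot): 0.021900 + 0.017550 = 0.039450
Normalizer over all consistent configurations: 0.07·0.73·0.9 + 0.3·0.73·0.1 + 0.5·0.27·0.9 + 0.65·0.27·0.1 = 0.206940
Posterior = 0.039450 / 0.206940 ≈ 0.191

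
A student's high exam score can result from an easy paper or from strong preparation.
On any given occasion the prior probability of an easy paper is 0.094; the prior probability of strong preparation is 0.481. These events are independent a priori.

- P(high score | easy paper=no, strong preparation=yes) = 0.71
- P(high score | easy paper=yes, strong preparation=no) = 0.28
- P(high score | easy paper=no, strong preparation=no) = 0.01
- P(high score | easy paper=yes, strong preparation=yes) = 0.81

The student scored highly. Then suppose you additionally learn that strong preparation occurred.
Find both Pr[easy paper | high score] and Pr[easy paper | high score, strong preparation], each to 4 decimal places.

Pr[easy paper | high score] ≈ 0.1380; Pr[easy paper | high score, strong preparation] ≈ 0.1058

P(high score) = 0.01·0.906·0.519 + 0.71·0.906·0.481 + 0.28·0.094·0.519 + 0.81·0.094·0.481 = 0.004702 + 0.309408 + 0.013660 + 0.036623 = 0.364393
Restricting to configurations with easy paper present: 0.013660 + 0.036623 = 0.050283.
So P(easy paper | high score) = 0.050283/0.364393 ≈ 0.1380.

Now condition on the additional information:
For the numerator, keep only easy paper=true terms: 0.81*0.094 = 0.076140
The normalizing constant is 0.71*0.906 + 0.81*0.094 = 0.719400
P(easy paper | high score, strong preparation) = 0.076140/0.719400 ≈ 0.1058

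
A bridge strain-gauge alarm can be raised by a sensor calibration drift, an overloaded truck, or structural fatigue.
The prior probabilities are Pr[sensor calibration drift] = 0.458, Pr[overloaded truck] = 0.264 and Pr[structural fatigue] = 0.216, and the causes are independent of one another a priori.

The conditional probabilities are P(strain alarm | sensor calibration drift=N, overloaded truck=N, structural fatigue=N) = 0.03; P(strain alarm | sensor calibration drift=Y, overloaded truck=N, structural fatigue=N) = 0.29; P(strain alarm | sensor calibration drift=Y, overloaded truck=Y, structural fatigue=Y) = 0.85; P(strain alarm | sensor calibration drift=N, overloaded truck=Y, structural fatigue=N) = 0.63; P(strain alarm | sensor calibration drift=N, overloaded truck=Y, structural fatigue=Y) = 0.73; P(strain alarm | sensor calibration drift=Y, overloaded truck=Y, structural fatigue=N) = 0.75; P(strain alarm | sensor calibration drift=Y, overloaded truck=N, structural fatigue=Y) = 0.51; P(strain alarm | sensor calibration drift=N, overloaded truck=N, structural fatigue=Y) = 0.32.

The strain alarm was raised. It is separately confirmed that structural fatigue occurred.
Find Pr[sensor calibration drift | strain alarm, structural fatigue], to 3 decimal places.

Weight on sensor calibration drift=true, given the evidence: 0.171915 + 0.102775 = 0.274690
The normalizing constant is 0.32·0.542·0.736 + 0.73·0.542·0.264 + 0.51·0.458·0.736 + 0.85·0.458·0.264 = 0.506796
P(sensor calibration drift | strain alarm, structural fatigue) = 0.274690/0.506796 ≈ 0.542

Pr[sensor calibration drift | strain alarm, structural fatigue] ≈ 0.542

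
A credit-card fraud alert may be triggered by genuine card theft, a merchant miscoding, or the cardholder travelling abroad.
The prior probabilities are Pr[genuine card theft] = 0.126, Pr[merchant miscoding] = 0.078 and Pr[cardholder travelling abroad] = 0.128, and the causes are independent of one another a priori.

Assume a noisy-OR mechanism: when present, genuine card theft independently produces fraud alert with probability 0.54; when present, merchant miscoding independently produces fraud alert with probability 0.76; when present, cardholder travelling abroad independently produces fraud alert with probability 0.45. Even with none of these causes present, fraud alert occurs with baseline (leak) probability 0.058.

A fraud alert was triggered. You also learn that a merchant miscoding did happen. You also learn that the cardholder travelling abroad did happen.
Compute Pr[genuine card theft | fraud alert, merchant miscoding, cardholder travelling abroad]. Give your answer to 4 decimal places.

Under noisy-OR, P(fraud alert | causes) = 1 − (1−0.058)·∏(1−qᵢ) over the active causes.
By total probability over both values of genuine card theft:
  P(fraud alert | merchant miscoding, cardholder travelling abroad) = 0.875656·0.874 + 0.942802·0.126
        = 0.765323 + 0.118793 = 0.884116
Keeping only the genuine card theft-present terms gives 0.118793, so
  P(genuine card theft | fraud alert, merchant miscoding, cardholder travelling abroad) = 0.118793 / 0.884116 ≈ 0.1344

Pr[genuine card theft | fraud alert, merchant miscoding, cardholder travelling abroad] ≈ 0.1344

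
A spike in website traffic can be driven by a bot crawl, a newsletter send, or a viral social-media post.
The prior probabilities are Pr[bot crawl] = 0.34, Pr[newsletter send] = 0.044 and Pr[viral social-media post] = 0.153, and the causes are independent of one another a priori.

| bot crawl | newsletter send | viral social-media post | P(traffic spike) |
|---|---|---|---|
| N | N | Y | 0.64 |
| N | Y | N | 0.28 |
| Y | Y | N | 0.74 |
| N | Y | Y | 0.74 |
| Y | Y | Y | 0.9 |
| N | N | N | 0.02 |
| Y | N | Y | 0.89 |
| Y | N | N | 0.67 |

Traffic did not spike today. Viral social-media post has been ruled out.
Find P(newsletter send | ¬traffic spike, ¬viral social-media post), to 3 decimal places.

Enumerate the 4 (bot crawl, newsletter send) configurations and weight by the priors:
  P(¬traffic spike | ¬viral social-media post) = 0.98·0.66·0.956 + 0.72·0.66·0.044 + 0.33·0.34·0.956 + 0.26·0.34·0.044
        = 0.618341 + 0.020909 + 0.107263 + 0.003890 = 0.750403
Configurations with newsletter send contribute 0.024799, so
  P(newsletter send | ¬traffic spike, ¬viral social-media post) = 0.024799 / 0.750403 ≈ 0.033

P(newsletter send | ¬traffic spike, ¬viral social-media post) ≈ 0.033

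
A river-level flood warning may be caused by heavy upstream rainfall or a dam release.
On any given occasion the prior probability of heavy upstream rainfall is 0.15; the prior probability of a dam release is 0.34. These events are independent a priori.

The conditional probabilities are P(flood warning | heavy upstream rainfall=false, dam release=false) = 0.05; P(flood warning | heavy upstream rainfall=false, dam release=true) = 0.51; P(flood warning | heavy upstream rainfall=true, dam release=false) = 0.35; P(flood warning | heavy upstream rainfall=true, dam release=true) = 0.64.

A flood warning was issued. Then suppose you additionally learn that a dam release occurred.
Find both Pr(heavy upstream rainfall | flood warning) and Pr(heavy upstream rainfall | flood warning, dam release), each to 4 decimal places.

Sum P(flood warning|·) weighted by the priors over the 4 (heavy upstream rainfall, dam release) configurations:
  P(flood warning) = 0.05*0.85*0.66 + 0.51*0.85*0.34 + 0.35*0.15*0.66 + 0.64*0.15*0.34
        = 0.028050 + 0.147390 + 0.034650 + 0.032640 = 0.242730
The terms with heavy upstream rainfall present sum to 0.067290, so
  P(heavy upstream rainfall | flood warning) = 0.067290 / 0.242730 ≈ 0.2772

With the extra evidence:
P(flood warning | dam release) = 0.51·0.85 + 0.64·0.15 = 0.433500 + 0.096000 = 0.529500
Of this, 0.096000 comes from 0.64·0.15 (the heavy upstream rainfall=true cases).
So P(heavy upstream rainfall | flood warning, dam release) = 0.096000/0.529500 ≈ 0.1813.
— dam release explains away the evidence for heavy upstream rainfall.

Pr(heavy upstream rainfall | flood warning) ≈ 0.2772; Pr(heavy upstream rainfall | flood warning, dam release) ≈ 0.1813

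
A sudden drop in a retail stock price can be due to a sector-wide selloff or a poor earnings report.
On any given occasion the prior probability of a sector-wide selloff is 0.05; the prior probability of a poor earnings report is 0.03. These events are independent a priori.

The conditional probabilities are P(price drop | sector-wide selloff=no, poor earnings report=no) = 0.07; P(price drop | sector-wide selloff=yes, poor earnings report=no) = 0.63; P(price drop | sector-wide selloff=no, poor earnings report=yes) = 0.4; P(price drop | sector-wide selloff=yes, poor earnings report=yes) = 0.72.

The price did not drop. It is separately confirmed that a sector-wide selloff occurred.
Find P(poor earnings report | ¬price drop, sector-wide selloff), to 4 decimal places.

Enumerate both values of poor earnings report and weight by the priors:
  P(¬price drop | sector-wide selloff) = 0.37*0.97 + 0.28*0.03
        = 0.358900 + 0.008400 = 0.367300
Configurations with poor earnings report contribute 0.008400, so
  P(poor earnings report | ¬price drop, sector-wide selloff) = 0.008400 / 0.367300 ≈ 0.0229

P(poor earnings report | ¬price drop, sector-wide selloff) ≈ 0.0229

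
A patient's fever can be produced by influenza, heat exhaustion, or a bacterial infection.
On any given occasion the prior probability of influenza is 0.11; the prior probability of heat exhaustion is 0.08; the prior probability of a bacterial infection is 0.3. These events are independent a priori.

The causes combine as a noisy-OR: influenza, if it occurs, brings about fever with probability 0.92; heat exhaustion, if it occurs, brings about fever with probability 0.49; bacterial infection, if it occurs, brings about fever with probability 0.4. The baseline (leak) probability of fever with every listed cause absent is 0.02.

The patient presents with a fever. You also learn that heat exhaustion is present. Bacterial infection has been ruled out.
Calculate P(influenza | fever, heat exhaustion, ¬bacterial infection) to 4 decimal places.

Under noisy-OR, P(fever | causes) = 1 − (1−0.02)·∏(1−qᵢ) over the active causes.
By total probability over both values of influenza:
  P(fever | heat exhaustion, ¬bacterial infection) = 0.5002·0.89 + 0.960016·0.11
        = 0.445178 + 0.105602 = 0.550780
The terms with influenza present sum to 0.105602, so
  P(influenza | fever, heat exhaustion, ¬bacterial infection) = 0.105602 / 0.550780 ≈ 0.1917

P(influenza | fever, heat exhaustion, ¬bacterial infection) ≈ 0.1917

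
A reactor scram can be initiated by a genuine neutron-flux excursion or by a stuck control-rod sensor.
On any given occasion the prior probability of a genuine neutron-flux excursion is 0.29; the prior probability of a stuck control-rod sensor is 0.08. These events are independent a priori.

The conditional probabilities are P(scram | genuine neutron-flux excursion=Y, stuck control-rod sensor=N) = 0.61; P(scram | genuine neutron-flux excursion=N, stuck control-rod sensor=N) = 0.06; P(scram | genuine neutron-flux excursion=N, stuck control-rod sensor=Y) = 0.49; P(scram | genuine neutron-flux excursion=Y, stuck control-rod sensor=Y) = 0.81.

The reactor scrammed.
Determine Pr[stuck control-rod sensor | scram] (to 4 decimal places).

Pr[stuck control-rod sensor | scram] ≈ 0.1876

P(scram) = 0.06·0.71·0.92 + 0.49·0.71·0.08 + 0.61·0.29·0.92 + 0.81·0.29·0.08 = 0.039192 + 0.027832 + 0.162748 + 0.018792 = 0.248564
Of this, 0.046624 comes from 0.027832 + 0.018792 (the stuck control-rod sensor=true cases).
So P(stuck control-rod sensor | scram) = 0.046624/0.248564 ≈ 0.1876.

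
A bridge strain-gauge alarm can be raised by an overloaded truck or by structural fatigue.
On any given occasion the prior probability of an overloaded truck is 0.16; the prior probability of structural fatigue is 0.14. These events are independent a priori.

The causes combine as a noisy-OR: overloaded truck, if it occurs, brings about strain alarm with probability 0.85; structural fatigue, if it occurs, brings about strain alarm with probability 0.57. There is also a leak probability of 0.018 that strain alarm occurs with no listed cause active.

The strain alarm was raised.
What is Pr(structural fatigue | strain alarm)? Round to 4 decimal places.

Under noisy-OR, P(strain alarm | causes) = 1 − (1−0.018)·∏(1−qᵢ) over the active causes.
For the numerator, keep only structural fatigue=true terms: 0.067942 + 0.020981 = 0.088923
Normalizer over all consistent configurations: 0.018·0.84·0.86 + 0.57774·0.84·0.14 + 0.8527·0.16·0.86 + 0.936661·0.16·0.14 = 0.219258
P(structural fatigue | strain alarm) = 0.088923/0.219258 ≈ 0.4056

Pr(structural fatigue | strain alarm) ≈ 0.4056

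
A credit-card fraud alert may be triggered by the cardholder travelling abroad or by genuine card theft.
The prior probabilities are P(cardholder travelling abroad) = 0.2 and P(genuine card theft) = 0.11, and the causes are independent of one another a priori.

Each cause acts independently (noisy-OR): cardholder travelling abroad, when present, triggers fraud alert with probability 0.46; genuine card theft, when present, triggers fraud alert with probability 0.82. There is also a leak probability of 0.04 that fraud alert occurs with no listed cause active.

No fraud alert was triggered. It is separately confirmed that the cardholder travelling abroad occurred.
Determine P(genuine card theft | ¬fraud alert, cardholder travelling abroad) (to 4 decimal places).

P(genuine card theft | ¬fraud alert, cardholder travelling abroad) ≈ 0.0218

Under noisy-OR, P(fraud alert | causes) = 1 − (1−0.04)·∏(1−qᵢ) over the active causes.
P(¬fraud alert | cardholder travelling abroad) = 0.5184*0.89 + 0.093312*0.11 = 0.461376 + 0.010264 = 0.471640
Restricting to configurations with genuine card theft present: 0.093312*0.11 = 0.010264.
So P(genuine card theft | ¬fraud alert, cardholder travelling abroad) = 0.010264/0.471640 ≈ 0.0218.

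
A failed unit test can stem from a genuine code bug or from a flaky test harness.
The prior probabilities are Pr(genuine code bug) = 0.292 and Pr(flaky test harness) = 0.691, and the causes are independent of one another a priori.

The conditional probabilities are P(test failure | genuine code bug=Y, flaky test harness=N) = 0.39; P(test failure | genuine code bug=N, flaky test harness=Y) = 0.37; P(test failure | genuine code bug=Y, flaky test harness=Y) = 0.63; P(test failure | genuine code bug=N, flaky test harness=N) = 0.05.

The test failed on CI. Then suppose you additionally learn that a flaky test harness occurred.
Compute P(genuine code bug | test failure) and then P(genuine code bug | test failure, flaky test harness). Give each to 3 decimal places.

Enumerate the 4 (genuine code bug, flaky test harness) configurations and weight by the priors:
  P(test failure) = 0.05*0.708*0.309 + 0.37*0.708*0.691 + 0.39*0.292*0.309 + 0.63*0.292*0.691
        = 0.010939 + 0.181014 + 0.035189 + 0.127116 = 0.354258
Configurations with genuine code bug contribute 0.162305, so
  P(genuine code bug | test failure) = 0.162305 / 0.354258 ≈ 0.458

With the extra evidence:
Numerator (weight on configurations with genuine code bug): 0.63·0.292 = 0.183960
Normalizer over all consistent configurations: 0.37·0.708 + 0.63·0.292 = 0.445920
Posterior = 0.183960 / 0.445920 ≈ 0.413
This is intercausal reasoning (explaining away): once flaky test harness accounts for the test failure, genuine code bug becomes less likely.

P(genuine code bug | test failure) ≈ 0.458; P(genuine code bug | test failure, flaky test harness) ≈ 0.413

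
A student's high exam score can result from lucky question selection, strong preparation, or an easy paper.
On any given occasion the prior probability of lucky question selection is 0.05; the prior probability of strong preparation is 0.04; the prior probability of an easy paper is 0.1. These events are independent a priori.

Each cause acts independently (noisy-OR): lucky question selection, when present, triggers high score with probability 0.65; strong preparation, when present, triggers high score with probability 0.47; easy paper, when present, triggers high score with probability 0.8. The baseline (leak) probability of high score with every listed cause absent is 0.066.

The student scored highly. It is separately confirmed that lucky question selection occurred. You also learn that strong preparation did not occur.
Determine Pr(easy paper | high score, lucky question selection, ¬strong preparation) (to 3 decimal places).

Pr(easy paper | high score, lucky question selection, ¬strong preparation) ≈ 0.134

Under noisy-OR, P(high score | causes) = 1 − (1−0.066)·∏(1−qᵢ) over the active causes.
Sum P(high score|·) weighted by the priors over both values of easy paper:
  P(high score | lucky question selection, ¬strong preparation) = 0.6731×0.9 + 0.93462×0.1
        = 0.605790 + 0.093462 = 0.699252
Keeping only the easy paper-present terms gives 0.093462, so
  P(easy paper | high score, lucky question selection, ¬strong preparation) = 0.093462 / 0.699252 ≈ 0.134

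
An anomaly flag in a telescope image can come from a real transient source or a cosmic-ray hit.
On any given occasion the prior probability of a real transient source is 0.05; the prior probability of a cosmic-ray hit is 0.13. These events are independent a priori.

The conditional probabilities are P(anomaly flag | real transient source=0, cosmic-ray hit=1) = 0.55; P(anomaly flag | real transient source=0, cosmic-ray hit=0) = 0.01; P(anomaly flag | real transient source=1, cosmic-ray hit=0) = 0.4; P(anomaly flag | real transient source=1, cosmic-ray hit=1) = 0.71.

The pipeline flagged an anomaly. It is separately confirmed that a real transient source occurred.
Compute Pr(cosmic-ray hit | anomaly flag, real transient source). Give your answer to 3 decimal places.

Pr(cosmic-ray hit | anomaly flag, real transient source) ≈ 0.210

P(anomaly flag | real transient source) = 0.4*0.87 + 0.71*0.13 = 0.348000 + 0.092300 = 0.440300
The cosmic-ray hit-present share is 0.71*0.13 = 0.092300.
So P(cosmic-ray hit | anomaly flag, real transient source) = 0.092300/0.440300 ≈ 0.210.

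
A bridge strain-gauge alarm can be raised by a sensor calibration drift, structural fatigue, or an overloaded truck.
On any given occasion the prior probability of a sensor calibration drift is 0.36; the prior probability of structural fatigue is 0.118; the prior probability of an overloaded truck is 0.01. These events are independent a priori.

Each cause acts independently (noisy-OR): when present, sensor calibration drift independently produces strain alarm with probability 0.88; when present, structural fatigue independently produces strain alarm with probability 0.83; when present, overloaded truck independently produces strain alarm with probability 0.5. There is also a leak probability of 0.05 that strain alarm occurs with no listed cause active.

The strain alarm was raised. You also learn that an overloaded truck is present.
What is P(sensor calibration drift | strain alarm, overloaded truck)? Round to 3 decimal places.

Under noisy-OR, P(strain alarm | causes) = 1 − (1−0.05)·∏(1−qᵢ) over the active causes.
Weight on sensor calibration drift=true, given the evidence: 0.299421 + 0.042068 = 0.341489
The normalizing constant is 0.525*0.64*0.882 + 0.91925*0.64*0.118 + 0.943*0.36*0.882 + 0.99031*0.36*0.118 = 0.707263
P(sensor calibration drift | strain alarm, overloaded truck) = 0.341489/0.707263 ≈ 0.483

P(sensor calibration drift | strain alarm, overloaded truck) ≈ 0.483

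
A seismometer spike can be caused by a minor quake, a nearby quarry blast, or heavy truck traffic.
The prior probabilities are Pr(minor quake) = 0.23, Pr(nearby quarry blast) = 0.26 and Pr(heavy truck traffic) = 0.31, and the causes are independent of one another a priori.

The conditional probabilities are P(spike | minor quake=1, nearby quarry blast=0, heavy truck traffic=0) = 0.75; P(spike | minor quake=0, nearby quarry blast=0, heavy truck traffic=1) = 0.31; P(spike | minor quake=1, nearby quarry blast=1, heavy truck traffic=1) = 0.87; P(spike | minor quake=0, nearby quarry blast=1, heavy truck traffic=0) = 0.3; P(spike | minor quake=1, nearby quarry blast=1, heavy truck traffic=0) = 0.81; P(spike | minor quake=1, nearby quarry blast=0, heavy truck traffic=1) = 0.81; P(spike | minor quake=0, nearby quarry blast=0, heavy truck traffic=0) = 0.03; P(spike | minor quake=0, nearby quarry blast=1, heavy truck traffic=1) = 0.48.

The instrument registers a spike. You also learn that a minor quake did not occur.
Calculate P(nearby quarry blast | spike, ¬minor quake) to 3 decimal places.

P(nearby quarry blast | spike, ¬minor quake) ≈ 0.517

For the numerator, keep only nearby quarry blast=true terms: 0.053820 + 0.038688 = 0.092508
The normalizing constant is 0.03×0.74×0.69 + 0.31×0.74×0.31 + 0.3×0.26×0.69 + 0.48×0.26×0.31 = 0.178940
P(nearby quarry blast | spike, ¬minor quake) = 0.092508/0.178940 ≈ 0.517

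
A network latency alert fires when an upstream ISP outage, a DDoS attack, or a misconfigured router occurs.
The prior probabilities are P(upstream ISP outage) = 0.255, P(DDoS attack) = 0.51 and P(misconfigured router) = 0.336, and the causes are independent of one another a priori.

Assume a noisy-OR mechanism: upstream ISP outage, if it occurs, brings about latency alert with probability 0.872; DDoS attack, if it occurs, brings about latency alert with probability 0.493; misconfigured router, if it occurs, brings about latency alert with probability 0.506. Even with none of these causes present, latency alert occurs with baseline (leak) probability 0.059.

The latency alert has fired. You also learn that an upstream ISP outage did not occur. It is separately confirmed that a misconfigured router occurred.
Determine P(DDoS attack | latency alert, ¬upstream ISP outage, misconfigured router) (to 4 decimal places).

Under noisy-OR, P(latency alert | causes) = 1 − (1−0.059)·∏(1−qᵢ) over the active causes.
P(latency alert | ¬upstream ISP outage, misconfigured router) = 0.535146×0.49 + 0.764319×0.51 = 0.262222 + 0.389803 = 0.652025
Of this, 0.389803 comes from 0.764319×0.51 (the DDoS attack=true cases).
Hence the posterior is 0.389803/0.652025 ≈ 0.5978.

P(DDoS attack | latency alert, ¬upstream ISP outage, misconfigured router) ≈ 0.5978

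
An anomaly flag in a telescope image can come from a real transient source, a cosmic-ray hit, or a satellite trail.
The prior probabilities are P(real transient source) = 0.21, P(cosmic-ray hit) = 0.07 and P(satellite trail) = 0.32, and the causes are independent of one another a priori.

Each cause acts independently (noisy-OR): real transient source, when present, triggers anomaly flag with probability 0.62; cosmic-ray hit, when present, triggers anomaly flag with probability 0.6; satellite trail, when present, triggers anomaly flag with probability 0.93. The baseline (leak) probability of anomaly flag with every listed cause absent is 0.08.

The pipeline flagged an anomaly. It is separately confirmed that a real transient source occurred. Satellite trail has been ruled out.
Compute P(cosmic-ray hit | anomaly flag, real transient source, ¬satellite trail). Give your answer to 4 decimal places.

Under noisy-OR, P(anomaly flag | causes) = 1 − (1−0.08)·∏(1−qᵢ) over the active causes.
By total probability over both values of cosmic-ray hit:
  P(anomaly flag | real transient source, ¬satellite trail) = 0.6504×0.93 + 0.86016×0.07
        = 0.604872 + 0.060211 = 0.665083
The terms with cosmic-ray hit present sum to 0.060211, so
  P(cosmic-ray hit | anomaly flag, real transient source, ¬satellite trail) = 0.060211 / 0.665083 ≈ 0.0905

P(cosmic-ray hit | anomaly flag, real transient source, ¬satellite trail) ≈ 0.0905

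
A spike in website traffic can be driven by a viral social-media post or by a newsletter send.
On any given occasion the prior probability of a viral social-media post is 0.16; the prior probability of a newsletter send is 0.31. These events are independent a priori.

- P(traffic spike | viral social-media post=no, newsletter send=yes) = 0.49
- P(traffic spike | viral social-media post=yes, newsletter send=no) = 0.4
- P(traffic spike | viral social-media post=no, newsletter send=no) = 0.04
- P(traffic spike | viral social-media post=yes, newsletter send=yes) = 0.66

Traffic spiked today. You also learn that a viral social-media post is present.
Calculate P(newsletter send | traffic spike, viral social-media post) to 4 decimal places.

P(newsletter send | traffic spike, viral social-media post) ≈ 0.4257

For the numerator, keep only newsletter send=true terms: 0.66*0.31 = 0.204600
The normalizing constant is 0.4*0.69 + 0.66*0.31 = 0.480600
Posterior = 0.204600 / 0.480600 ≈ 0.4257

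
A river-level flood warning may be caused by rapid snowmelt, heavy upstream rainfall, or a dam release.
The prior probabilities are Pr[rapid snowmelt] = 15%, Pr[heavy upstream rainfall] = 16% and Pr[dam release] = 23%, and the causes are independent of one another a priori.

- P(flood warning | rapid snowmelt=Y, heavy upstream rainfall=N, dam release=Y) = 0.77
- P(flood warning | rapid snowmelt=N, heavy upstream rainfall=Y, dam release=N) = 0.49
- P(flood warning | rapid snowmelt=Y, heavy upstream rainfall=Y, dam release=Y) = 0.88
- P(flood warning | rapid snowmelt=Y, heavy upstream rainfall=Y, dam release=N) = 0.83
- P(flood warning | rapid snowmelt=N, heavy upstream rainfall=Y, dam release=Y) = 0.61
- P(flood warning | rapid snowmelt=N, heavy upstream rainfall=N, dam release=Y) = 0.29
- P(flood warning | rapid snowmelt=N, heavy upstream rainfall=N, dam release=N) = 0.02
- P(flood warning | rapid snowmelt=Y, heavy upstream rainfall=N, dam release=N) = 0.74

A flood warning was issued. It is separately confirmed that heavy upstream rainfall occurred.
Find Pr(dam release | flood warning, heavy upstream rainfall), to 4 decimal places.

Pr(dam release | flood warning, heavy upstream rainfall) ≈ 0.2643

Sum P(flood warning|·) weighted by the priors over the 4 (rapid snowmelt, dam release) configurations:
  P(flood warning | heavy upstream rainfall) = 0.49*0.85*0.77 + 0.61*0.85*0.23 + 0.83*0.15*0.77 + 0.88*0.15*0.23
        = 0.320705 + 0.119255 + 0.095865 + 0.030360 = 0.566185
Keeping only the dam release-present terms gives 0.149615, so
  P(dam release | flood warning, heavy upstream rainfall) = 0.149615 / 0.566185 ≈ 0.2643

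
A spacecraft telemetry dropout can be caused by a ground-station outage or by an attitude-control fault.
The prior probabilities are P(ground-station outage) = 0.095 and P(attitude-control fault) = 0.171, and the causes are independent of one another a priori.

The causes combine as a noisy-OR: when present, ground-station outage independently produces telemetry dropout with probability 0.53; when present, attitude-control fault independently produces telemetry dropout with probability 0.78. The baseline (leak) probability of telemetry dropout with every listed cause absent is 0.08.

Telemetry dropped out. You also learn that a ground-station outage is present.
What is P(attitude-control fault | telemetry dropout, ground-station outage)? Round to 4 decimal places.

Under noisy-OR, P(telemetry dropout | causes) = 1 − (1−0.08)·∏(1−qᵢ) over the active causes.
P(telemetry dropout | ground-station outage) = 0.5676×0.829 + 0.904872×0.171 = 0.470540 + 0.154733 = 0.625273
Of this, 0.154733 comes from 0.904872×0.171 (the attitude-control fault=true cases).
Hence the posterior is 0.154733/0.625273 ≈ 0.2475.

P(attitude-control fault | telemetry dropout, ground-station outage) ≈ 0.2475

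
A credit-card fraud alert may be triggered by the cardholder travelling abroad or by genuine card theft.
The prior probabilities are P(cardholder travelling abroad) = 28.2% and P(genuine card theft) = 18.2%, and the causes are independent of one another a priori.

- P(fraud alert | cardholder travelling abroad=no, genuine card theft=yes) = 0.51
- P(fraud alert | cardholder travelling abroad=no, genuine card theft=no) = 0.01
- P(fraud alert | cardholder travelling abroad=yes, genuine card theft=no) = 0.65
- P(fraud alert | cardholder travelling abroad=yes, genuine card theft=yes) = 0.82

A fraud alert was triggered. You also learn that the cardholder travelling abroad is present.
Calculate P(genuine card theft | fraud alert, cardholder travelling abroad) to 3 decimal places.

P(genuine card theft | fraud alert, cardholder travelling abroad) ≈ 0.219

P(fraud alert | cardholder travelling abroad) = 0.65*0.818 + 0.82*0.182 = 0.531700 + 0.149240 = 0.680940
Restricting to configurations with genuine card theft present: 0.82*0.182 = 0.149240.
P(genuine card theft | fraud alert, cardholder travelling abroad) = 0.149240 / 0.680940 ≈ 0.219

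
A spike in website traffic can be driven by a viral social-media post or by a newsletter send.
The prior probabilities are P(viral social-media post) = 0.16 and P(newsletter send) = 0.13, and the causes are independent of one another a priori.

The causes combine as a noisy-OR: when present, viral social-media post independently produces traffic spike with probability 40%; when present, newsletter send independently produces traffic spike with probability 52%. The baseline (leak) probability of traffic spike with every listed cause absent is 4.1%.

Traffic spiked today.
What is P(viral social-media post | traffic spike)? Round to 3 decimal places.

P(viral social-media post | traffic spike) ≈ 0.455

Under noisy-OR, P(traffic spike | causes) = 1 − (1−0.041)·∏(1−qᵢ) over the active causes.
Numerator (weight on configurations with viral social-media post): 0.059104 + 0.015055 = 0.074159
Denominator P(traffic spike): 0.041·0.84·0.87 + 0.53968·0.84·0.13 + 0.4246·0.16·0.87 + 0.723808·0.16·0.13 = 0.163055
P(viral social-media post | traffic spike) = 0.074159/0.163055 ≈ 0.455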